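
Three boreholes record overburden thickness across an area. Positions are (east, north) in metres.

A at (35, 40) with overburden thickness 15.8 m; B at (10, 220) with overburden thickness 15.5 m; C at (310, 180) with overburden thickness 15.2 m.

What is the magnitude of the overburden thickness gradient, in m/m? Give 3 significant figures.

0.00222 m/m

Differences from A: to B (Δx, Δy, Δh) = (-25, 180, -0.3); to C = (275, 140, -0.6).
Determinant of the coordinate differences = (-25)·140 − 275·180 = -53000.
∂d/∂x = [(-0.3)·140 − (-0.6)·180] / -53000 = -0.001245
∂d/∂y = [(-25)·(-0.6) − 275·(-0.3)] / -53000 = -0.001840
|∇f| = √(-0.001245² + -0.001840²) = 0.002222 m/m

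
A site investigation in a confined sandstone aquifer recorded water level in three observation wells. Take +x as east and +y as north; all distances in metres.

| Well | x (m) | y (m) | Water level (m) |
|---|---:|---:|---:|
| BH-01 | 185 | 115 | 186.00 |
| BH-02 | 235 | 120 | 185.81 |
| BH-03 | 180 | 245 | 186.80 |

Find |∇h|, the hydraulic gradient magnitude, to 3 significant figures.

Taking BH-01 as reference: BH-02−BH-01 = (50, 5, -0.19); BH-03−BH-01 = (-5, 130, +0.80).
Solve a·Δx + b·Δy = Δh: det = 50·130 − (-5)·5 = 6525.
∂h/∂x = [(-0.19)·130 − (+0.80)·5] / 6525 = -0.004398
∂h/∂y = [50·(+0.80) − (-5)·(-0.19)] / 6525 = +0.005985
|∇h| = √(-0.004398² + 0.005985²) = 0.007427

0.00743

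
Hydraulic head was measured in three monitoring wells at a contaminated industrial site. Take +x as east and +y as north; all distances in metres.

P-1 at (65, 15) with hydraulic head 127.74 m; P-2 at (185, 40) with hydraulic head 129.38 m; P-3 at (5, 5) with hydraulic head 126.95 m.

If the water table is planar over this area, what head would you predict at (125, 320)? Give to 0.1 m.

Three-point gradient (reference P-1): Δ to P-2 = (120, 25, +1.64), Δ to P-3 = (-60, -10, -0.79).
∂h/∂x = +0.01117, ∂h/∂y = +0.01200 (det = 300).
h(125, 320) = 127.74 + (+0.01117)·(60) + (+0.01200)·(305) = 127.74 +0.670 +3.660 = 132.070 m.

132.1 m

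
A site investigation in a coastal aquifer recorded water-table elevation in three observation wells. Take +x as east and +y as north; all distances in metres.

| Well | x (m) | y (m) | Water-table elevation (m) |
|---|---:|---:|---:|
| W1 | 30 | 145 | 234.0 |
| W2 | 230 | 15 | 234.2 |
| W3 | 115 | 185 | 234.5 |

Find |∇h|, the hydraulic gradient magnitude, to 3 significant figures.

0.00580

Differences from W1: to W2 (Δx, Δy, Δh) = (200, -130, +0.2); to W3 = (85, 40, +0.5).
Solve a·Δx + b·Δy = Δh: det = 200·40 − 85·(-130) = 19050.
∂h/∂x = [(+0.2)·40 − (+0.5)·(-130)] / 19050 = +0.003832
∂h/∂y = [200·(+0.5) − 85·(+0.2)] / 19050 = +0.004357
|∇h| = √(0.003832² + 0.004357²) = 0.005802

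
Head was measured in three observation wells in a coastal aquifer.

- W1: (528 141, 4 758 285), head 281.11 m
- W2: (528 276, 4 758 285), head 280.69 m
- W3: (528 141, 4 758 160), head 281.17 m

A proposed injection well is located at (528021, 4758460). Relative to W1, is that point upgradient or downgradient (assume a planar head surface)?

upgradient

∂h/∂x = (280.69 − 281.11) / (528276 − 528141) = -0.003111
∂h/∂y = (281.17 − 281.11) / (4758160 − 4758285) = -0.0004800
Head at (528021, 4758460) = 281.11 + (-0.003111)·(-120) + (-0.0004800)·(175) = 281.40 m.
That is higher than the 281.11 m at W1, so the point is upgradient.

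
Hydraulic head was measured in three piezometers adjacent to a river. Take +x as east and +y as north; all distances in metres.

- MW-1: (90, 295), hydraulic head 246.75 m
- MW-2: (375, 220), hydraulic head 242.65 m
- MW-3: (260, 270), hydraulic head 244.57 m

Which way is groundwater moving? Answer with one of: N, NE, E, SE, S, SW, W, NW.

Three-point gradient (reference MW-1): Δ to MW-2 = (285, -75, -4.10), Δ to MW-3 = (170, -25, -2.18).
∂h/∂x = -0.01084, ∂h/∂y = +0.01346 (det = 5625).
Flow = −∇h = (+0.01084 east, -0.01346 north), which points southeast.

SE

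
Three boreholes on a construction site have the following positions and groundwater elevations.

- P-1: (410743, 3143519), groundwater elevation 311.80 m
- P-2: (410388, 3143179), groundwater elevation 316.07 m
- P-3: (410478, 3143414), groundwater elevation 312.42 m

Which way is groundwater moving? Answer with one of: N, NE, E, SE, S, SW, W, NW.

With h = a·x + b·y + c and P-1 as origin, the differences give:
  (-355)·a + (-340)·b = +4.27
  (-265)·a + (-105)·b = +0.62
Eliminate b (×(-105) and ×(-340), subtract): -52825·a = -237.550 → a = ∂h/∂x = +0.004497
Back-substitute: b = ∂h/∂y = -0.01725.
Flow = −∇h = (-0.004497 east, +0.01725 north), which points north.

N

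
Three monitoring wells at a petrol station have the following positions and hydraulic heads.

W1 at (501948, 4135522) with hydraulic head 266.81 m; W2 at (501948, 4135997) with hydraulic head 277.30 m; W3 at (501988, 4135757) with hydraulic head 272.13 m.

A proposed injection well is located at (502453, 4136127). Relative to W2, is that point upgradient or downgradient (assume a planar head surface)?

Taking W1 as reference: W2−W1 = (0, 475, +10.49); W3−W1 = (40, 235, +5.32).
Solve a·Δx + b·Δy = Δh: det = 0·235 − 40·475 = -19000.
∂h/∂x = [(+10.49)·235 − (+5.32)·475] / -19000 = +0.003255
∂h/∂y = [0·(+5.32) − 40·(+10.49)] / -19000 = +0.02208
Head at (502453, 4136127) = 266.81 + (+0.003255)·(505) + (+0.02208)·(605) = 281.81 m.
That is higher than the 277.30 m at W2, so the point is upgradient.

upgradient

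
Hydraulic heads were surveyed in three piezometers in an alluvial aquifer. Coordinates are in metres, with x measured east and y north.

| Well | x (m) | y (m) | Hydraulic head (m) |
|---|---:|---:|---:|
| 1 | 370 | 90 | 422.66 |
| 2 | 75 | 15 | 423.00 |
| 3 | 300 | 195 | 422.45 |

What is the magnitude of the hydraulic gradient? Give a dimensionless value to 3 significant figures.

0.00243

Differences from 1: to 2 (Δx, Δy, Δh) = (-295, -75, +0.34); to 3 = (-70, 105, -0.21).
Determinant of the coordinate differences = (-295)·105 − (-70)·(-75) = -36225.
∂h/∂x = [(+0.34)·105 − (-0.21)·(-75)] / -36225 = -0.0005507
∂h/∂y = [(-295)·(-0.21) − (-70)·(+0.34)] / -36225 = -0.002367
|∇h| = √(-0.0005507² + -0.002367²) = 0.00243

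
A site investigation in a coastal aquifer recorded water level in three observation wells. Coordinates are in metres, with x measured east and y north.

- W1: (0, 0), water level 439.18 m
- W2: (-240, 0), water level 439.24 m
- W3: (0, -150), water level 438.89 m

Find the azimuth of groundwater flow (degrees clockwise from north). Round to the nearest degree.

∂h/∂x = (439.24 − 439.18) / (-240 − 0) = -0.0002500
∂h/∂y = (438.89 − 439.18) / (-150 − 0) = +0.001933
Flow direction (−∇h) has components (+0.0002500 E, -0.001933 N).
Azimuth = atan2(E, N) = atan2(+0.0002500, -0.001933) = 172.6° ≈ 173°.

173°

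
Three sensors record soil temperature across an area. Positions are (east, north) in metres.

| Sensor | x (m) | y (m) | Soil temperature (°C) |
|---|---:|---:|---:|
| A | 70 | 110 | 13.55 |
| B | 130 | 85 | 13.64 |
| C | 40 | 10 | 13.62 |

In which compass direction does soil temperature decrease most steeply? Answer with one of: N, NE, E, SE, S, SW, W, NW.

Differences from A: to B (Δx, Δy, Δh) = (60, -25, +0.09); to C = (-30, -100, +0.07).
Solve a·Δx + b·Δy = ΔT: det = 60·(-100) − (-30)·(-25) = -6750.
∂T/∂x = [(+0.09)·(-100) − (+0.07)·(-25)] / -6750 = +0.001074
∂T/∂y = [60·(+0.07) − (-30)·(+0.09)] / -6750 = -0.001022
Steepest decrease is along −∇f = (-0.001074 E, +0.001022 N) → northwest.

NW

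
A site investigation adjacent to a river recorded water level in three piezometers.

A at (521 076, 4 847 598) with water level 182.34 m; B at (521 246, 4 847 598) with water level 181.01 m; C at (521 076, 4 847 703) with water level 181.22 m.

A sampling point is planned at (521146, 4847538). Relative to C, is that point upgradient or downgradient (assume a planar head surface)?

∂h/∂x = (181.01 − 182.34) / (521246 − 521076) = -0.007824
∂h/∂y = (181.22 − 182.34) / (4847703 − 4847598) = -0.01067
Head at (521146, 4847538) = 182.34 + (-0.007824)·(70) + (-0.01067)·(-60) = 182.43 m.
That is higher than the 181.22 m at C, so the point is upgradient.

upgradient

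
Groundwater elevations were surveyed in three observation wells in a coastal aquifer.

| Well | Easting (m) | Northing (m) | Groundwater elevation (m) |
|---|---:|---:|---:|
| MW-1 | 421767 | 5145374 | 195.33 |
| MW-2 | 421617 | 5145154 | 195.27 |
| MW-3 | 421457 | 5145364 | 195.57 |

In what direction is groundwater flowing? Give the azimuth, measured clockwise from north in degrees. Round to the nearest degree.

136°

With h = a·x + b·y + c and MW-1 as origin, the differences give:
  (-150)·a + (-220)·b = -0.06
  (-310)·a + (-10)·b = +0.24
Eliminate b (×(-10) and ×(-220), subtract): -66700·a = 53.400 → a = ∂h/∂x = -0.0008006
Back-substitute: b = ∂h/∂y = +0.0008186.
Flow direction (−∇h) has components (+0.0008006 E, -0.0008186 N).
Azimuth = atan2(E, N) = atan2(+0.0008006, -0.0008186) = 135.6° ≈ 136°.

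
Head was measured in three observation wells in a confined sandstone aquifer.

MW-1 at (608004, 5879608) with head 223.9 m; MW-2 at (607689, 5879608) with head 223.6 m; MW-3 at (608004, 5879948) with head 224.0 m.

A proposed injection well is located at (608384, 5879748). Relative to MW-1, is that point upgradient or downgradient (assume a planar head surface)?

upgradient

∂h/∂x = (223.6 − 223.9) / (607689 − 608004) = +0.0009524
∂h/∂y = (224.0 − 223.9) / (5879948 − 5879608) = +0.0002941
Head at (608384, 5879748) = 223.9 + (+0.0009524)·(380) + (+0.0002941)·(140) = 224.30 m.
That is higher than the 223.9 m at MW-1, so the point is upgradient.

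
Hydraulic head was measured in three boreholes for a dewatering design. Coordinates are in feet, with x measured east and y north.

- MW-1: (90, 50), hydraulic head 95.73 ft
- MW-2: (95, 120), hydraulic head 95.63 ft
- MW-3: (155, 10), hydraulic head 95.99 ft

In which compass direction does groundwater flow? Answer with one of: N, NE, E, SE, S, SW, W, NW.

NW

Three-point gradient (reference MW-1): Δ to MW-2 = (5, 70, -0.10), Δ to MW-3 = (65, -40, +0.26).
∂h/∂x = +0.002989, ∂h/∂y = -0.001642 (det = -4750).
Flow = −∇h = (-0.002989 east, +0.001642 north), which points northwest.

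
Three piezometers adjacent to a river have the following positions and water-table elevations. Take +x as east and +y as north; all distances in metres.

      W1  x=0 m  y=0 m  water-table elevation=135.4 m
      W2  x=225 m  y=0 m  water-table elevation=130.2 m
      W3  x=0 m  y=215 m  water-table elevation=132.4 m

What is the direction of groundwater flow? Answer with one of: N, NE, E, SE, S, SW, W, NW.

NE

∂h/∂x = (130.2 − 135.4) / (225 − 0) = -0.02311
∂h/∂y = (132.4 − 135.4) / (215 − 0) = -0.01395
Flow = −∇h = (+0.02311 east, +0.01395 north), which points northeast.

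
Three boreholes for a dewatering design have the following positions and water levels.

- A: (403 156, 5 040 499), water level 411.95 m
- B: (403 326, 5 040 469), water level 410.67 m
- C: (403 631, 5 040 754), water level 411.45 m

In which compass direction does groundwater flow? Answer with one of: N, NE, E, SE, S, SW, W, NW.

With h = a·x + b·y + c and A as origin, the differences give:
  170·a + (-30)·b = -1.28
  475·a + 255·b = -0.50
Eliminate b (×255 and ×(-30), subtract): 57600·a = -341.400 → a = ∂h/∂x = -0.005927
Back-substitute: b = ∂h/∂y = +0.009080.
Flow = −∇h = (+0.005927 east, -0.009080 north), which points southeast.

SE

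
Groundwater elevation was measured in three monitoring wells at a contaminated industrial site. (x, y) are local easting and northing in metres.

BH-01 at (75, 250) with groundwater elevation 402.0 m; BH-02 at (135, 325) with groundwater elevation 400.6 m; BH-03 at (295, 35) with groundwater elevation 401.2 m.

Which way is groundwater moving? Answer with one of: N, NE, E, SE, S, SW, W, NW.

Differences from BH-01: to BH-02 (Δx, Δy, Δh) = (60, 75, -1.4); to BH-03 = (220, -215, -0.8).
Determinant of the coordinate differences = 60·(-215) − 220·75 = -29400.
∂h/∂x = [(-1.4)·(-215) − (-0.8)·75] / -29400 = -0.01228
∂h/∂y = [60·(-0.8) − 220·(-1.4)] / -29400 = -0.008844
Flow = −∇h = (+0.01228 east, +0.008844 north), which points northeast.

NE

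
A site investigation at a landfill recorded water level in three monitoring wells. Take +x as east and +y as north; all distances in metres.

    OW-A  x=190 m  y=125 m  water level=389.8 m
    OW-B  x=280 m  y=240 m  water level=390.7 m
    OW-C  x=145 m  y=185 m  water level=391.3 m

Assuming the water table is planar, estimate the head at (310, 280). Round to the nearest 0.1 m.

Taking OW-A as reference: OW-B−OW-A = (90, 115, +0.9); OW-C−OW-A = (-45, 60, +1.5).
Determinant of the coordinate differences = 90·60 − (-45)·115 = 10575.
∂h/∂x = [(+0.9)·60 − (+1.5)·115] / 10575 = -0.01121
∂h/∂y = [90·(+1.5) − (-45)·(+0.9)] / 10575 = +0.01660
h(310, 280) = 389.8 + (-0.01121)·(120) + (+0.01660)·(155) = 389.8 -1.345 +2.572 = 391.028 m.

391.0 m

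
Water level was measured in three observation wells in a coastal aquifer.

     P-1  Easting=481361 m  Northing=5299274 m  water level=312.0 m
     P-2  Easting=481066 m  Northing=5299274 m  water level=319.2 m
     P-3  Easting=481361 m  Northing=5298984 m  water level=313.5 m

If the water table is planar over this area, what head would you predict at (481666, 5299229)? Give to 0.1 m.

304.8 m

∂h/∂x = (319.2 − 312.0) / (481066 − 481361) = -0.02441
∂h/∂y = (313.5 − 312.0) / (5298984 − 5299274) = -0.005172
h(481666, 5299229) = 312.0 + (-0.02441)·(305) + (-0.005172)·(-45) = 312.0 -7.444 +0.233 = 304.789 m.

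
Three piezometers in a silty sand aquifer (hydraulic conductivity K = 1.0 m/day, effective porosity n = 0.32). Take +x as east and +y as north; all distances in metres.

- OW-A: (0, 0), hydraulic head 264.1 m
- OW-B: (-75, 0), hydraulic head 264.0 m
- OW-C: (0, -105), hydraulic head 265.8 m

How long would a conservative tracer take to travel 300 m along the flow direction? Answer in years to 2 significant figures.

16 years

∂h/∂x = (264.0 − 264.1) / (-75 − 0) = +0.001333
∂h/∂y = (265.8 − 264.1) / (-105 − 0) = -0.01619
|∇h| = √(0.001333² + -0.01619²) = 0.01624
Seepage velocity v = K·i/n = 1.0 × 0.01624 / 0.32 = 0.05075 m/day.
t = 300 / 0.05075 = 5911 days = 16.2 years.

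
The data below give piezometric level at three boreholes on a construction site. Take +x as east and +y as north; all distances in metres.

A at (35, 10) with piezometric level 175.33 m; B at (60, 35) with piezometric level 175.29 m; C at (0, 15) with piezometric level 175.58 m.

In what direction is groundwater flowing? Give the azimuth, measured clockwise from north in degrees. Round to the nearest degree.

127°

Differences from A: to B (Δx, Δy, Δh) = (25, 25, -0.04); to C = (-35, 5, +0.25).
Determinant of the coordinate differences = 25·5 − (-35)·25 = 1000.
∂h/∂x = [(-0.04)·5 − (+0.25)·25] / 1000 = -0.006450
∂h/∂y = [25·(+0.25) − (-35)·(-0.04)] / 1000 = +0.004850
Flow direction (−∇h) has components (+0.006450 E, -0.004850 N).
Azimuth = atan2(E, N) = atan2(+0.006450, -0.004850) = 126.9° ≈ 127°.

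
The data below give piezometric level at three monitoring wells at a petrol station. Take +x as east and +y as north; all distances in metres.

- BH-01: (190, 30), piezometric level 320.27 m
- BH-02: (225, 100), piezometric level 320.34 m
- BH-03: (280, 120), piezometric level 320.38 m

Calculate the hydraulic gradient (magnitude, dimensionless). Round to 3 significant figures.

0.000896

Taking BH-01 as reference: BH-02−BH-01 = (35, 70, +0.07); BH-03−BH-01 = (90, 90, +0.11).
Solve a·Δx + b·Δy = Δh: det = 35·90 − 90·70 = -3150.
∂h/∂x = [(+0.07)·90 − (+0.11)·70] / -3150 = +0.0004444
∂h/∂y = [35·(+0.11) − 90·(+0.07)] / -3150 = +0.0007778
|∇h| = √(0.0004444² + 0.0007778²) = 0.0008958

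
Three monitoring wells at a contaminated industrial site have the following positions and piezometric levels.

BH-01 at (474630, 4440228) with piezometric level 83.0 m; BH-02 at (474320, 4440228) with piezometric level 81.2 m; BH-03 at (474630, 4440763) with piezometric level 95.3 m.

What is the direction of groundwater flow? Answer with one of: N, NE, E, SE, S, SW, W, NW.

S

∂h/∂x = (81.2 − 83.0) / (474320 − 474630) = +0.005806
∂h/∂y = (95.3 − 83.0) / (4440763 − 4440228) = +0.02299
Flow = −∇h = (-0.005806 east, -0.02299 north), which points south.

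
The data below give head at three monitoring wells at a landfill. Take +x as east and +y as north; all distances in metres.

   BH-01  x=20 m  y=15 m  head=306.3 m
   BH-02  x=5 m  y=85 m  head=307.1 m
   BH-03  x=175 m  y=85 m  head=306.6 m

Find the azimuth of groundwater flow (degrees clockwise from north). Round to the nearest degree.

165°

With h = a·x + b·y + c and BH-01 as origin, the differences give:
  (-15)·a + 70·b = +0.8
  155·a + 70·b = +0.3
Eliminate b (×70 and ×70, subtract): -11900·a = 35.00 → a = ∂h/∂x = -0.002941
Back-substitute: b = ∂h/∂y = +0.01080.
Flow direction (−∇h) has components (+0.002941 E, -0.01080 N).
Azimuth = atan2(E, N) = atan2(+0.002941, -0.01080) = 164.8° ≈ 165°.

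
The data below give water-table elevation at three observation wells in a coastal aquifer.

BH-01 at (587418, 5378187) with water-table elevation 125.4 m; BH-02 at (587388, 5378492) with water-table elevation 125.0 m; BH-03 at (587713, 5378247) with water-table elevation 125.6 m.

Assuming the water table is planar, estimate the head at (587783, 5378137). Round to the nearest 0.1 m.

125.8 m

Taking BH-01 as reference: BH-02−BH-01 = (-30, 305, -0.4); BH-03−BH-01 = (295, 60, +0.2).
Solve a·Δx + b·Δy = Δh: det = (-30)·60 − 295·305 = -91775.
∂h/∂x = [(-0.4)·60 − (+0.2)·305] / -91775 = +0.0009262
∂h/∂y = [(-30)·(+0.2) − 295·(-0.4)] / -91775 = -0.001220
h(587783, 5378137) = 125.4 + (+0.0009262)·(365) + (-0.001220)·(-50) = 125.4 +0.338 +0.061 = 125.799 m.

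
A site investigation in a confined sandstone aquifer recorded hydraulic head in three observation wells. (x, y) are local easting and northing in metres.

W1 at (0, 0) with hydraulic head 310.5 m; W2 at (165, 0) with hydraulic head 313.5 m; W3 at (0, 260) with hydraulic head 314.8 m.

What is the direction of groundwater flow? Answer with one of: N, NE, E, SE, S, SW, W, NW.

∂h/∂x = (313.5 − 310.5) / (165 − 0) = +0.01818
∂h/∂y = (314.8 − 310.5) / (260 − 0) = +0.01654
Flow = −∇h = (-0.01818 east, -0.01654 north), which points southwest.

SW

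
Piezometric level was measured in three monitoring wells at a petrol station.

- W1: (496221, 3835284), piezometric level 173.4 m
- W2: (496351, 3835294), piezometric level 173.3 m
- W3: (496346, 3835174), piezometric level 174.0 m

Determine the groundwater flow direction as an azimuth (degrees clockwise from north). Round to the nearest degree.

Three-point gradient (reference W1): Δ to W2 = (130, 10, -0.1), Δ to W3 = (125, -110, +0.6).
∂h/∂x = -0.0003215, ∂h/∂y = -0.005820 (det = -15550).
Flow direction (−∇h) has components (+0.0003215 E, +0.005820 N).
Azimuth = atan2(E, N) = atan2(+0.0003215, +0.005820) = 3.2° ≈ 003°.

003°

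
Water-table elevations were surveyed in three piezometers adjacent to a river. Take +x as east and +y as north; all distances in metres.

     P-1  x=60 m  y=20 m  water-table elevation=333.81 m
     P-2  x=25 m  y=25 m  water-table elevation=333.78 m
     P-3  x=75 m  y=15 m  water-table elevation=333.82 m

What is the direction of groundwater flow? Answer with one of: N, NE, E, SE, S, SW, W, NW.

With h = a·x + b·y + c and P-1 as origin, the differences give:
  (-35)·a + 5·b = -0.03
  15·a + (-5)·b = +0.01
Eliminate b (×(-5) and ×5, subtract): 100·a = 0.100 → a = ∂h/∂x = +0.001000
Back-substitute: b = ∂h/∂y = +0.001000.
Flow = −∇h = (-0.001000 east, -0.001000 north), which points southwest.

SW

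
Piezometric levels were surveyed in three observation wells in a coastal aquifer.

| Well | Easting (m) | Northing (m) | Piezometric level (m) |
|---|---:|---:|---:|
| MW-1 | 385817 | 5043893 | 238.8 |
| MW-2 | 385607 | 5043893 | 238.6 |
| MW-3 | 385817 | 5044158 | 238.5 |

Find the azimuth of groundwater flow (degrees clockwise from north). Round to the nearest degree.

320°

∂h/∂x = (238.6 − 238.8) / (385607 − 385817) = +0.0009524
∂h/∂y = (238.5 − 238.8) / (5044158 − 5043893) = -0.001132
Flow direction (−∇h) has components (-0.0009524 E, +0.001132 N).
Azimuth = atan2(E, N) = atan2(-0.0009524, +0.001132) = 319.9° ≈ 320°.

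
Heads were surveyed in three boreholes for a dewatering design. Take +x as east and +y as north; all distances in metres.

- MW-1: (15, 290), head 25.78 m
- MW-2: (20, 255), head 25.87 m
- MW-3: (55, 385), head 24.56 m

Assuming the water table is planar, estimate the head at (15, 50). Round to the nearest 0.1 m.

27.0 m

Three-point gradient (reference MW-1): Δ to MW-2 = (5, -35, +0.09), Δ to MW-3 = (40, 95, -1.22).
∂h/∂x = -0.01821, ∂h/∂y = -0.005173 (det = 1875).
h(15, 50) = 25.78 + (-0.01821)·(0) + (-0.005173)·(-240) = 25.78 -0.000 +1.242 = 27.022 m.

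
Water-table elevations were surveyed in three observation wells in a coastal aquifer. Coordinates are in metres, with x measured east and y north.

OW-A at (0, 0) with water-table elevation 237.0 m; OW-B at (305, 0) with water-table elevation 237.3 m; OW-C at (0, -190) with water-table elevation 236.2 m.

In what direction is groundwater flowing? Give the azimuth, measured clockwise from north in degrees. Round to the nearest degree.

∂h/∂x = (237.3 − 237.0) / (305 − 0) = +0.0009836
∂h/∂y = (236.2 − 237.0) / (-190 − 0) = +0.004211
Flow direction (−∇h) has components (-0.0009836 E, -0.004211 N).
Azimuth = atan2(E, N) = atan2(-0.0009836, -0.004211) = 193.1° ≈ 193°.

193°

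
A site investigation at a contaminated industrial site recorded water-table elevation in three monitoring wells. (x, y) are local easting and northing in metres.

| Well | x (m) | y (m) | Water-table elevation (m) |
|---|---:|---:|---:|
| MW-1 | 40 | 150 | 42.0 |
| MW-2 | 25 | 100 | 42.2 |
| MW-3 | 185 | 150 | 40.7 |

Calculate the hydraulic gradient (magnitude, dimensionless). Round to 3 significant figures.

With h = a·x + b·y + c and MW-1 as origin, the differences give:
  (-15)·a + (-50)·b = +0.2
  145·a + 0·b = -1.3
Eliminate b (×0 and ×(-50), subtract): 7250·a = -65.00 → a = ∂h/∂x = -0.008966
Back-substitute: b = ∂h/∂y = -0.001310.
|∇h| = √(-0.008966² + -0.001310²) = 0.009061

0.00906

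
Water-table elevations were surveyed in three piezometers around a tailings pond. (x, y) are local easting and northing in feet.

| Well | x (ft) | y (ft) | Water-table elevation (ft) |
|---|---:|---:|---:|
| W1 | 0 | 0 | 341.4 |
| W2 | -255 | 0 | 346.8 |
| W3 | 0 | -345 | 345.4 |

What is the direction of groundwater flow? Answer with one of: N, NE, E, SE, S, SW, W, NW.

∂h/∂x = (346.8 − 341.4) / (-255 − 0) = -0.02118
∂h/∂y = (345.4 − 341.4) / (-345 − 0) = -0.01159
Flow = −∇h = (+0.02118 east, +0.01159 north), which points northeast.

NE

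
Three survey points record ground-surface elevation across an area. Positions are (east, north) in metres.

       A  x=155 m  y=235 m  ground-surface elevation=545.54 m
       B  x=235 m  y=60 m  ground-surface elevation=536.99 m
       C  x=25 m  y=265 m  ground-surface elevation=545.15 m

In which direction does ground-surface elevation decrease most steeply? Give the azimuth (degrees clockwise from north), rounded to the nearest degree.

196°

Differences from A: to B (Δx, Δy, Δh) = (80, -175, -8.55); to C = (-130, 30, -0.39).
Solve a·Δx + b·Δy = Δz: det = 80·30 − (-130)·(-175) = -20350.
∂z/∂x = [(-8.55)·30 − (-0.39)·(-175)] / -20350 = +0.01596
∂z/∂y = [80·(-0.39) − (-130)·(-8.55)] / -20350 = +0.05615
Steepest decrease is along −∇f: components (-0.01596 E, -0.05615 N).
Azimuth = atan2(-0.01596, -0.05615) = 195.9° ≈ 196°.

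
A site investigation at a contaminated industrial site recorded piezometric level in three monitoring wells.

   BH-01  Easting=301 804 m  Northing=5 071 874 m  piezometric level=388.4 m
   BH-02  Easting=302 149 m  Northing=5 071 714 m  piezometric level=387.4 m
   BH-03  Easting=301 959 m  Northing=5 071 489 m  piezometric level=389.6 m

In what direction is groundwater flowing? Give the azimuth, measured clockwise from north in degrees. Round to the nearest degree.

Taking BH-01 as reference: BH-02−BH-01 = (345, -160, -1.0); BH-03−BH-01 = (155, -385, +1.2).
Determinant of the coordinate differences = 345·(-385) − 155·(-160) = -108025.
∂h/∂x = [(-1.0)·(-385) − (+1.2)·(-160)] / -108025 = -0.005341
∂h/∂y = [345·(+1.2) − 155·(-1.0)] / -108025 = -0.005267
Flow direction (−∇h) has components (+0.005341 E, +0.005267 N).
Azimuth = atan2(E, N) = atan2(+0.005341, +0.005267) = 45.4° ≈ 045°.

045°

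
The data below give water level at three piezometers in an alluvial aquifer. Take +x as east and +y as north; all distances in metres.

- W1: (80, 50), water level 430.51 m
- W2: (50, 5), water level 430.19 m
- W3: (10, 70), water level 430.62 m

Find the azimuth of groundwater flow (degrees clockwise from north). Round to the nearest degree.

Differences from W1: to W2 (Δx, Δy, Δh) = (-30, -45, -0.32); to W3 = (-70, 20, +0.11).
Determinant of the coordinate differences = (-30)·20 − (-70)·(-45) = -3750.
∂h/∂x = [(-0.32)·20 − (+0.11)·(-45)] / -3750 = +0.0003867
∂h/∂y = [(-30)·(+0.11) − (-70)·(-0.32)] / -3750 = +0.006853
Flow direction (−∇h) has components (-0.0003867 E, -0.006853 N).
Azimuth = atan2(E, N) = atan2(-0.0003867, -0.006853) = 183.2° ≈ 183°.

183°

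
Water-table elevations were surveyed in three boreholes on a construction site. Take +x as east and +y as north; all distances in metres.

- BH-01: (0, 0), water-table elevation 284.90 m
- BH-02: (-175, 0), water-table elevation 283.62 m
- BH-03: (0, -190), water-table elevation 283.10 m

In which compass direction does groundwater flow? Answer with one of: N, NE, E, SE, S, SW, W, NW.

SW

∂h/∂x = (283.62 − 284.90) / (-175 − 0) = +0.007314
∂h/∂y = (283.10 − 284.90) / (-190 − 0) = +0.009474
Flow = −∇h = (-0.007314 east, -0.009474 north), which points southwest.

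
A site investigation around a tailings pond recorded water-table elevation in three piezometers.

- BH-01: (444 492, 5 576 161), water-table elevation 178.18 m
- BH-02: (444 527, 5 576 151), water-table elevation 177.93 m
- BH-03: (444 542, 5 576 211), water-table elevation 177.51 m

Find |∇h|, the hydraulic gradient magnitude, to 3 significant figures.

Taking BH-01 as reference: BH-02−BH-01 = (35, -10, -0.25); BH-03−BH-01 = (50, 50, -0.67).
Determinant of the coordinate differences = 35·50 − 50·(-10) = 2250.
∂h/∂x = [(-0.25)·50 − (-0.67)·(-10)] / 2250 = -0.008533
∂h/∂y = [35·(-0.67) − 50·(-0.25)] / 2250 = -0.004867
|∇h| = √(-0.008533² + -0.004867²) = 0.009823

0.00982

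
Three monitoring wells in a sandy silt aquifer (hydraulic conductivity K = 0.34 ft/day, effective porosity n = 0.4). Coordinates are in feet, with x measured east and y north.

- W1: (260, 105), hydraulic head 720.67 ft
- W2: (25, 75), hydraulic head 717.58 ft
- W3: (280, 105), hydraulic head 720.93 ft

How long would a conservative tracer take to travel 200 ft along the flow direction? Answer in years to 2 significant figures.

Differences from W1: to W2 (Δx, Δy, Δh) = (-235, -30, -3.09); to W3 = (20, 0, +0.26).
Solve a·Δx + b·Δy = Δh: det = (-235)·0 − 20·(-30) = 600.
∂h/∂x = [(-3.09)·0 − (+0.26)·(-30)] / 600 = +0.01300
∂h/∂y = [(-235)·(+0.26) − 20·(-3.09)] / 600 = +0.001167
|∇h| = √(0.01300² + 0.001167²) = 0.01305
Seepage velocity v = K·i/n = 0.34 × 0.01305 / 0.4 = 0.01109 ft/day.
t = 200 / 0.01109 = 1.803e+04 days = 49.4 years.

49 years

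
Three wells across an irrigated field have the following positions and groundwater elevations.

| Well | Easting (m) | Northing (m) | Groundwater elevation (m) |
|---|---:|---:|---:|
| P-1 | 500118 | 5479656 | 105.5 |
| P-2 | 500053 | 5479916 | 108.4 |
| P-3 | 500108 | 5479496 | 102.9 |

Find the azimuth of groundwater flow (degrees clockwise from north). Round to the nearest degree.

Taking P-1 as reference: P-2−P-1 = (-65, 260, +2.9); P-3−P-1 = (-10, -160, -2.6).
Solve a·Δx + b·Δy = Δh: det = (-65)·(-160) − (-10)·260 = 13000.
∂h/∂x = [(+2.9)·(-160) − (-2.6)·260] / 13000 = +0.01631
∂h/∂y = [(-65)·(-2.6) − (-10)·(+2.9)] / 13000 = +0.01523
Flow direction (−∇h) has components (-0.01631 E, -0.01523 N).
Azimuth = atan2(E, N) = atan2(-0.01631, -0.01523) = 227.0° ≈ 227°.

227°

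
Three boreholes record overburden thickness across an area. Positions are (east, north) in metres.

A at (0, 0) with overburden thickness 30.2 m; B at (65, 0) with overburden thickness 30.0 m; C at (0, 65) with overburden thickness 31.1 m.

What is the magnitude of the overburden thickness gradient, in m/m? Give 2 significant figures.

0.014 m/m

∂d/∂x = (30.0 − 30.2) / (65 − 0) = -0.003077
∂d/∂y = (31.1 − 30.2) / (65 − 0) = +0.01385
|∇f| = √(-0.003077² + 0.01385²) = 0.01419 m/m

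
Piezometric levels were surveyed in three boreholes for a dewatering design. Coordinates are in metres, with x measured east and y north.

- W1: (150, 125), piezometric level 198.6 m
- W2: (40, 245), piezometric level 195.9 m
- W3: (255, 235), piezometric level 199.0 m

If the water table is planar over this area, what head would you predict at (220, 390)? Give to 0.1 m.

197.0 m

Three-point gradient (reference W1): Δ to W2 = (-110, 120, -2.7), Δ to W3 = (105, 110, +0.4).
∂h/∂x = +0.01397, ∂h/∂y = -0.009696 (det = -24700).
h(220, 390) = 198.6 + (+0.01397)·(70) + (-0.009696)·(265) = 198.6 +0.978 -2.570 = 197.008 m.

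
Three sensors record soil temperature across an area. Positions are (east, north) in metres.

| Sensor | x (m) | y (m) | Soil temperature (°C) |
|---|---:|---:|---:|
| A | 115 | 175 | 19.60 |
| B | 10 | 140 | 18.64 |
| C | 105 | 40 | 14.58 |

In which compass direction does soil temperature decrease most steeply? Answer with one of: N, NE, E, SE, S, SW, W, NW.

With T = a·x + b·y + c and A as origin, the differences give:
  (-105)·a + (-35)·b = -0.96
  (-10)·a + (-135)·b = -5.02
Eliminate b (×(-135) and ×(-35), subtract): 13825·a = -46.100 → a = ∂T/∂x = -0.003335
Back-substitute: b = ∂T/∂y = +0.03743.
Steepest decrease is along −∇f = (+0.003335 E, -0.03743 N) → south.

S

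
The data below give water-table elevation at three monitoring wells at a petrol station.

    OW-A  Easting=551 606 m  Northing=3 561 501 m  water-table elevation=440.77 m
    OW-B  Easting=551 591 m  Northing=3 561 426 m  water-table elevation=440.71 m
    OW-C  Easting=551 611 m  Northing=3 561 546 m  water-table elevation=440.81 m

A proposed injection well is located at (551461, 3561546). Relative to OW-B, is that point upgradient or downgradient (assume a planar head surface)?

upgradient

Differences from OW-A: to OW-B (Δx, Δy, Δh) = (-15, -75, -0.06); to OW-C = (5, 45, +0.04).
Solve a·Δx + b·Δy = Δh: det = (-15)·45 − 5·(-75) = -300.
∂h/∂x = [(-0.06)·45 − (+0.04)·(-75)] / -300 = -0.001000
∂h/∂y = [(-15)·(+0.04) − 5·(-0.06)] / -300 = +0.001000
Head at (551461, 3561546) = 440.77 + (-0.001000)·(-145) + (+0.001000)·(45) = 440.96 m.
That is higher than the 440.71 m at OW-B, so the point is upgradient.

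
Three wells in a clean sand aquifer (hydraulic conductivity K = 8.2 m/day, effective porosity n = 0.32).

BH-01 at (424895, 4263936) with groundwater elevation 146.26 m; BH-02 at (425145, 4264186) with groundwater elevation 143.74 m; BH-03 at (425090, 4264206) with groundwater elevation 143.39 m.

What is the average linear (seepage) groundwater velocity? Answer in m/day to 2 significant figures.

With h = a·x + b·y + c and BH-01 as origin, the differences give:
  250·a + 250·b = -2.52
  195·a + 270·b = -2.87
Eliminate b (×270 and ×250, subtract): 18750·a = 37.100 → a = ∂h/∂x = +0.001979
Back-substitute: b = ∂h/∂y = -0.01206.
|∇h| = √(0.001979² + -0.01206²) = 0.01222
Seepage velocity v = K·i/n = 8.2 × 0.01222 / 0.32 = 0.3131 m/day.

0.31 m/day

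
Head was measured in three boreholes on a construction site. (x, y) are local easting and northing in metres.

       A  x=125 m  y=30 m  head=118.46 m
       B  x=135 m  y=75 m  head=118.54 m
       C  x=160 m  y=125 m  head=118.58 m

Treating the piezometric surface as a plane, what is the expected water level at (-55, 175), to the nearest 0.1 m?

With h = a·x + b·y + c and A as origin, the differences give:
  10·a + 45·b = +0.08
  35·a + 95·b = +0.12
Eliminate b (×95 and ×45, subtract): -625·a = 2.200 → a = ∂h/∂x = -0.003520
Back-substitute: b = ∂h/∂y = +0.002560.
h(-55, 175) = 118.46 + (-0.003520)·(-180) + (+0.002560)·(145) = 118.46 +0.634 +0.371 = 119.465 m.

119.5 m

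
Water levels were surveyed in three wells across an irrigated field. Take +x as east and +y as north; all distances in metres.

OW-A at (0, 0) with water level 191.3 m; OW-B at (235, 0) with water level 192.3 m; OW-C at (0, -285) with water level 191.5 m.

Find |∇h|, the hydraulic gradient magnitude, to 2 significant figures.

∂h/∂x = (192.3 − 191.3) / (235 − 0) = +0.004255
∂h/∂y = (191.5 − 191.3) / (-285 − 0) = -0.0007018
|∇h| = √(0.004255² + -0.0007018²) = 0.004312

0.0043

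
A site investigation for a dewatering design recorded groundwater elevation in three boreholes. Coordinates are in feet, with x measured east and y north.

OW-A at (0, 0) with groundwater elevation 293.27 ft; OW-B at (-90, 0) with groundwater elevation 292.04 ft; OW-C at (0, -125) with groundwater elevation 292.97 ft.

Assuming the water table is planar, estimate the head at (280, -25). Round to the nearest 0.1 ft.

297.0 ft

∂h/∂x = (292.04 − 293.27) / (-90 − 0) = +0.01367
∂h/∂y = (292.97 − 293.27) / (-125 − 0) = +0.002400
h(280, -25) = 293.27 + (+0.01367)·(280) + (+0.002400)·(-25) = 293.27 +3.827 -0.060 = 297.037 ft.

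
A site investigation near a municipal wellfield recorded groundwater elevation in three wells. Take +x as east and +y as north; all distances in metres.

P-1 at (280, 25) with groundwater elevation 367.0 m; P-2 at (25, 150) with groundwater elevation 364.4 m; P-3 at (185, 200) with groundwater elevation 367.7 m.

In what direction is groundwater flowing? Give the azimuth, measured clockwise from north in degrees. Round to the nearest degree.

232°

Taking P-1 as reference: P-2−P-1 = (-255, 125, -2.6); P-3−P-1 = (-95, 175, +0.7).
Determinant of the coordinate differences = (-255)·175 − (-95)·125 = -32750.
∂h/∂x = [(-2.6)·175 − (+0.7)·125] / -32750 = +0.01656
∂h/∂y = [(-255)·(+0.7) − (-95)·(-2.6)] / -32750 = +0.01299
Flow direction (−∇h) has components (-0.01656 E, -0.01299 N).
Azimuth = atan2(E, N) = atan2(-0.01656, -0.01299) = 231.9° ≈ 232°.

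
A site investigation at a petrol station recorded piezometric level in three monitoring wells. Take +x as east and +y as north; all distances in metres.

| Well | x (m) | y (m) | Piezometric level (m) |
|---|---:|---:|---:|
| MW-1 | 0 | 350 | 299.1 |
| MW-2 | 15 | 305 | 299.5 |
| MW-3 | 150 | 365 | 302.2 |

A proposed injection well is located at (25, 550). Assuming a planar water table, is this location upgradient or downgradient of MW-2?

Taking MW-1 as reference: MW-2−MW-1 = (15, -45, +0.4); MW-3−MW-1 = (150, 15, +3.1).
Determinant of the coordinate differences = 15·15 − 150·(-45) = 6975.
∂h/∂x = [(+0.4)·15 − (+3.1)·(-45)] / 6975 = +0.02086
∂h/∂y = [15·(+3.1) − 150·(+0.4)] / 6975 = -0.001935
Head at (25, 550) = 299.1 + (+0.02086)·(25) + (-0.001935)·(200) = 299.23 m.
That is lower than the 299.5 m at MW-2, so the point is downgradient.

downgradient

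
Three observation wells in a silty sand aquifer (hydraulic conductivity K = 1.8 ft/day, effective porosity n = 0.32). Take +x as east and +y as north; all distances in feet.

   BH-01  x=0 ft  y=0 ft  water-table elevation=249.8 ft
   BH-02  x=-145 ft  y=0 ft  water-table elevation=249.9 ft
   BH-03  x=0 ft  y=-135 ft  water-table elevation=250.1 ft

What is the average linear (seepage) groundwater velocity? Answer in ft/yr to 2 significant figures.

∂h/∂x = (249.9 − 249.8) / (-145 − 0) = -0.0006897
∂h/∂y = (250.1 − 249.8) / (-135 − 0) = -0.002222
|∇h| = √(-0.0006897² + -0.002222²) = 0.002327
Seepage velocity v = K·i/n = 1.8 × 0.002327 / 0.32 = 0.01309 ft/day = 4.781 ft/yr.

4.8 ft/yr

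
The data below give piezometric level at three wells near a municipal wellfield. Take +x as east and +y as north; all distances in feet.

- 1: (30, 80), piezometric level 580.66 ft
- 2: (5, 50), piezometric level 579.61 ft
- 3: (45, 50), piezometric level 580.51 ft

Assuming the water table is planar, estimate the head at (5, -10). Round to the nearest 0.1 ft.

578.6 ft

Taking 1 as reference: 2−1 = (-25, -30, -1.05); 3−1 = (15, -30, -0.15).
Determinant of the coordinate differences = (-25)·(-30) − 15·(-30) = 1200.
∂h/∂x = [(-1.05)·(-30) − (-0.15)·(-30)] / 1200 = +0.02250
∂h/∂y = [(-25)·(-0.15) − 15·(-1.05)] / 1200 = +0.01625
h(5, -10) = 580.66 + (+0.02250)·(-25) + (+0.01625)·(-90) = 580.66 -0.562 -1.462 = 578.635 ft.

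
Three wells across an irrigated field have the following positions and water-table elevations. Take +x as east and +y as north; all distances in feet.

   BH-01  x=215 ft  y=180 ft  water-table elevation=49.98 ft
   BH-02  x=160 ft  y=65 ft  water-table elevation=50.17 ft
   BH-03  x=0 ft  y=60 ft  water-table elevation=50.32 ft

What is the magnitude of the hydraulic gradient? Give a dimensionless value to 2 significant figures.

Differences from BH-01: to BH-02 (Δx, Δy, Δh) = (-55, -115, +0.19); to BH-03 = (-215, -120, +0.34).
Determinant of the coordinate differences = (-55)·(-120) − (-215)·(-115) = -18125.
∂h/∂x = [(+0.19)·(-120) − (+0.34)·(-115)] / -18125 = -0.0008993
∂h/∂y = [(-55)·(+0.34) − (-215)·(+0.19)] / -18125 = -0.001222
|∇h| = √(-0.0008993² + -0.001222²) = 0.001517

0.0015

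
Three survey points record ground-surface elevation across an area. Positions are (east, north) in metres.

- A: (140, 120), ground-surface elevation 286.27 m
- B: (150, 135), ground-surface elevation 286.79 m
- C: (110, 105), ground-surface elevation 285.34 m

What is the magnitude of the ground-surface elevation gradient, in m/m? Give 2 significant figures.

Three-point gradient (reference A): Δ to B = (10, 15, +0.52), Δ to C = (-30, -15, -0.93).
∂z/∂x = +0.02050, ∂z/∂y = +0.02100 (det = 300).
|∇f| = √(0.02050² + 0.02100²) = 0.02935 m/m

0.029 m/m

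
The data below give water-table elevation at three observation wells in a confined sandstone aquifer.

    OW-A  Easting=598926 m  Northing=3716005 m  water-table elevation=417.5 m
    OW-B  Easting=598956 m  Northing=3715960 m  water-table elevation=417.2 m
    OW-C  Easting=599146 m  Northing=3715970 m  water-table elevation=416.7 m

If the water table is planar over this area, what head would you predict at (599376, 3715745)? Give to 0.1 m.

415.0 m

Differences from OW-A: to OW-B (Δx, Δy, Δh) = (30, -45, -0.3); to OW-C = (220, -35, -0.8).
Determinant of the coordinate differences = 30·(-35) − 220·(-45) = 8850.
∂h/∂x = [(-0.3)·(-35) − (-0.8)·(-45)] / 8850 = -0.002881
∂h/∂y = [30·(-0.8) − 220·(-0.3)] / 8850 = +0.004746
h(599376, 3715745) = 417.5 + (-0.002881)·(450) + (+0.004746)·(-260) = 417.5 -1.297 -1.234 = 414.969 m.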